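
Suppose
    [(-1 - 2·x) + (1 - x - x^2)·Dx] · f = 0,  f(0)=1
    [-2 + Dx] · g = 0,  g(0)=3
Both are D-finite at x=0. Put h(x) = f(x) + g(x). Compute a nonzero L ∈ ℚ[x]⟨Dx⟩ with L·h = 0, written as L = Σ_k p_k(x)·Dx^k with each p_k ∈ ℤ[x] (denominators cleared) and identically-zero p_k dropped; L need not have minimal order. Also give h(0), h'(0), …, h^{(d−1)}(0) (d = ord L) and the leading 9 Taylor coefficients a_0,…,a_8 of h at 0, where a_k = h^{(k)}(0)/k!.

f: a_k = 1, 1, 2, 3, 5, 8, 13, 21, 34, …
g: a_k = 3, 6, 6, 4, 2, 4/5, 4/15, 8/105, 2/105, …
f+g: L₀ = lclm(L_f,L_g), ord ≤ 1+1.
L = (-4 - 8·x - 24·x^2 - 8·x^3) + (14·x + 10·x^2 - 8·x^3 - 4·x^4)·Dx + (1 - 5·x + x^2 + 6·x^3 + 2·x^4)·Dx^2  (order 2).
h: a_k = 4, 7, 8, 7, 7, 44/5, 199/15, 2213/105, 3572/105, …
ICs: h(0) = 4, h′(0) = 7.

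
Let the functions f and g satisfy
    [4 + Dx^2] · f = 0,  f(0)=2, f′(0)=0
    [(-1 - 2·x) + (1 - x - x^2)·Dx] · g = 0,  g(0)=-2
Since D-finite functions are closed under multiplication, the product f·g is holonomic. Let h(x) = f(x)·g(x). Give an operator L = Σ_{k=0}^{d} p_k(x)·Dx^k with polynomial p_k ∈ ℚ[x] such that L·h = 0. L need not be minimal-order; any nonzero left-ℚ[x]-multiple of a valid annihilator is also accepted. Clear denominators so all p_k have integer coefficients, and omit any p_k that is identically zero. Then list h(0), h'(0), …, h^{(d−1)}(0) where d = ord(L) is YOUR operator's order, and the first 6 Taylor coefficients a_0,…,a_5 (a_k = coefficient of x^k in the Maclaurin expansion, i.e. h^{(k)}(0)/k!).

L = (-2 + 4·x + 4·x^2) + (2 + 4·x)·Dx + (-1 + x + x^2)·Dx^2  (order 2).
h: a_k = -4, -4, 0, -4, -20/3, -32/3, …
ICs: h(0) = -4, h′(0) = -4.

f: a_k = 2, 0, -4, 0, 4/3, 0, …
g: a_k = -2, -2, -4, -6, -10, -16, …
Product ⇒ symmetric product L₀, ord ≤ 2.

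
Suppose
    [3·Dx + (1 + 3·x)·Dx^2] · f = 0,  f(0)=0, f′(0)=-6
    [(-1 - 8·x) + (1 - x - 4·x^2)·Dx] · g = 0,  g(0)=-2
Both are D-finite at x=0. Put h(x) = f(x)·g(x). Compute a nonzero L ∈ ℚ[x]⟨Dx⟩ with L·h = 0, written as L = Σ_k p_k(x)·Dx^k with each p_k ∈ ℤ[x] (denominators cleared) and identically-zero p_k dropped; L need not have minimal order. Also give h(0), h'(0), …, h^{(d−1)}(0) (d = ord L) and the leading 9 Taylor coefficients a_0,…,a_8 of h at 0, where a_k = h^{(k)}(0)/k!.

f: a_k = 0, -6, 9, -18, 81/2, -486/5, 243, -4374/7, 6561/4, …
g: a_k = -2, -2, -10, -18, -58, -130, -362, -882, -2330, …
Sym-product of L_f,L_g gives L₀ (≤ ord 2).
L = (11 + 48·x) + (-1 + 25·x + 60·x^2)·Dx + (-1 - 2·x + 7·x^2 + 12·x^3)·Dx^2  (order 2).
h: a_k = 0, 12, -6, 78, -27, 2397/5, -573/5, 21369/7, -48033/70, …
ICs: h(0) = 0, h′(0) = 12.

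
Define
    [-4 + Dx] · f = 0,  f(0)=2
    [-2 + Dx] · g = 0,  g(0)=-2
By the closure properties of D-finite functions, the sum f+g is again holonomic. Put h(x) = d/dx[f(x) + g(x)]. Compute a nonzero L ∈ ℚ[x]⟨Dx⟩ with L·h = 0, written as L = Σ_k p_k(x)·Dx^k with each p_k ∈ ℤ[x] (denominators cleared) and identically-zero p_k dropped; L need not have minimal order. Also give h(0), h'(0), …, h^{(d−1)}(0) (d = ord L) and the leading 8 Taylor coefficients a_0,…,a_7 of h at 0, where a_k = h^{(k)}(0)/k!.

f: a_k = 2, 8, 16, 64/3, 64/3, 256/15, 512/45, 2048/315, …
g: a_k = -2, -4, -4, -8/3, -4/3, -8/15, -8/45, -16/315, …
Weyl lclm of L_f,L_g ⇒ L₀ (ord ≤ 2).
h₀' ⇒ L via d/dx closure of L₀.
L = 8 - 6·Dx + Dx^2  (order 2).
h: a_k = 4, 24, 56, 80, 248/3, 336/5, 2032/45, 544/21, …
ICs: h(0) = 4, h′(0) = 24.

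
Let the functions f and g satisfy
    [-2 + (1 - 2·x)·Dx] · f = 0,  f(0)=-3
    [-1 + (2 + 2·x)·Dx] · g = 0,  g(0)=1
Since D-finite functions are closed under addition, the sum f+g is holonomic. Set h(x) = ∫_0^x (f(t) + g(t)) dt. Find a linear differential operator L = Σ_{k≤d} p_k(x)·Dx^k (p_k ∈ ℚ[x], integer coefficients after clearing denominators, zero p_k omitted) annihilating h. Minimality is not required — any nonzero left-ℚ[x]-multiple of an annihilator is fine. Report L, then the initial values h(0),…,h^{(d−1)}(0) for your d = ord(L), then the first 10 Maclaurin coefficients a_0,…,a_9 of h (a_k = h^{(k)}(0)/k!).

f: a_k = -3, -6, -12, -24, -48, -96, -192, -384, -768, -1536, …
g: a_k = 1, 1/2, -1/8, 1/16, -5/128, 7/256, -21/1024, 33/2048, -429/32768, 715/65536, …
L₀ := lclm(L_f,L_g); ord L₀ ≤ 1+1.
Integrate: L := L₀·Dx.
L = (-6 - 4·x)·Dx + (11 + 20·x + 12·x^2)·Dx^2 + (-2 - 2·x + 8·x^2 + 8·x^3)·Dx^3  (order 3).
h: a_k = 0, -2, -11/4, -97/24, -383/64, -6149/640, -24569/1536, -196629/7168, -786399/16384, -8388751/98304, …
ICs: h(0) = 0, h′(0) = -2, h′′(0) = -11/2.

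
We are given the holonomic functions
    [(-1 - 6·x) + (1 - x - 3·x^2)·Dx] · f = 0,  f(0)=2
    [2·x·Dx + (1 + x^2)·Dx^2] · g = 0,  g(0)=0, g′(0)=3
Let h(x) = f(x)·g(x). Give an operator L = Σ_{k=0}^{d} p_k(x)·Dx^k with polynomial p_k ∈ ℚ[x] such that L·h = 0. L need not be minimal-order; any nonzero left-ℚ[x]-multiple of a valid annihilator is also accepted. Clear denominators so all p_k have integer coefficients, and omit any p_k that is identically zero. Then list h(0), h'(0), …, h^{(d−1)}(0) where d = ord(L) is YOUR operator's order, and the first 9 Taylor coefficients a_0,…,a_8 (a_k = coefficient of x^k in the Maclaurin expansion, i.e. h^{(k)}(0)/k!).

f: a_k = 2, 2, 8, 14, 38, 80, 194, 434, 1016, …
g: a_k = 0, 3, 0, -1, 0, 3/5, 0, -3/7, 0, …
Product ⇒ symmetric product L₀, ord ≤ 2.
L = (6 + 2·x + 18·x^2) + (2 + 10·x + 4·x^2 + 18·x^3)·Dx + (-1 + x + 2·x^2 + x^3 + 3·x^4)·Dx^2  (order 2).
h: a_k = 0, 6, 6, 22, 40, 536/5, 1136/5, 19178/35, 43034/35, …
ICs: h(0) = 0, h′(0) = 6.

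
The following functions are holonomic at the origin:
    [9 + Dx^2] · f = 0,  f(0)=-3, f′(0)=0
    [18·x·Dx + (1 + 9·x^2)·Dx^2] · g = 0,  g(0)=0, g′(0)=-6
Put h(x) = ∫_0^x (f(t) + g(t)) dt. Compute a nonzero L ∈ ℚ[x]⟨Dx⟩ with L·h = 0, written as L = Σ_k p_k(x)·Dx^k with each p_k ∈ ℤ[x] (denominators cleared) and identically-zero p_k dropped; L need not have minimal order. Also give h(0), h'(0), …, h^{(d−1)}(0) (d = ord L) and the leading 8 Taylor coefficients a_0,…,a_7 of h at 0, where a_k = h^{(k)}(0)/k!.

f: a_k = -3, 0, 27/2, 0, -81/8, 0, 243/80, 0, …
g: a_k = 0, -6, 0, 18, 0, -486/5, 0, 4374/7, …
Weyl lclm of L_f,L_g ⇒ L₀ (ord ≤ 4).
∫: right-multiply L₀ by Dx.
L = (-1782·x + 20412·x^3 + 13122·x^5)·Dx^2 + (-9 + 567·x^2 + 6561·x^4 + 6561·x^6)·Dx^3 + (-198·x + 2268·x^3 + 1458·x^5)·Dx^4 + (-1 + 63·x^2 + 729·x^4 + 729·x^6)·Dx^5  (order 5).
h: a_k = 0, -3, -3, 9/2, 9/2, -81/40, -81/5, 243/560, …
ICs: h(0) = 0, h′(0) = -3, h′′(0) = -6, h′′′(0) = 27, h′′′′(0) = 108.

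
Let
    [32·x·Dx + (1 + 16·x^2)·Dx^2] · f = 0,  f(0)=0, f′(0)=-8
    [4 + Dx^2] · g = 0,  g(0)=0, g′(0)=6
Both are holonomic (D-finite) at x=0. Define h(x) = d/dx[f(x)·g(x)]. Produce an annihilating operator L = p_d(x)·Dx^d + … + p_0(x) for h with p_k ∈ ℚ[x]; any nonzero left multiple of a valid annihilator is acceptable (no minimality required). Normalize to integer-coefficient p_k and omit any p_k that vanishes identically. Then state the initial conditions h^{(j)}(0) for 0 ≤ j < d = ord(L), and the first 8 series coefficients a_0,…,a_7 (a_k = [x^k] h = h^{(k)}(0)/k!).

f: a_k = 0, -8, 0, 128/3, 0, -2048/5, 0, 32768/7, …
g: a_k = 0, 6, 0, -4, 0, 4/5, 0, -8/105, …
L₀ := L_f ⊗_s L_g (sym. prod.), ord ≤ 4.
h₀' ⇒ L via d/dx closure of L₀.
L = (62288 + 2213376·x^2 + 73428992·x^4 + 58982400·x^6 + 3145728·x^8 - 167772160·x^10 + 268435456·x^12) + (35072·x + 2871296·x^3 + 39976960·x^5 + 52428800·x^7 + 83886080·x^9 + 268435456·x^11)·Dx + (15912 + 579328·x^2 + 18954240·x^4 + 19529728·x^6 + 9961472·x^8 - 16777216·x^10 + 134217728·x^12)·Dx^2 + (8768·x + 717824·x^3 + 9994240·x^5 + 13107200·x^7 + 20971520·x^9 + 67108864·x^11)·Dx^3 + (85 + 6496·x^2 + 149248·x^4 + 1196032·x^6 + 2293760·x^8 + 6291456·x^10 + 16777216·x^12)·Dx^4  (order 4).
h: a_k = 0, -96, 0, 1152, 0, -15808, 0, 238080, …
ICs: h(0) = 0, h′(0) = -96, h′′(0) = 0, h′′′(0) = 6912.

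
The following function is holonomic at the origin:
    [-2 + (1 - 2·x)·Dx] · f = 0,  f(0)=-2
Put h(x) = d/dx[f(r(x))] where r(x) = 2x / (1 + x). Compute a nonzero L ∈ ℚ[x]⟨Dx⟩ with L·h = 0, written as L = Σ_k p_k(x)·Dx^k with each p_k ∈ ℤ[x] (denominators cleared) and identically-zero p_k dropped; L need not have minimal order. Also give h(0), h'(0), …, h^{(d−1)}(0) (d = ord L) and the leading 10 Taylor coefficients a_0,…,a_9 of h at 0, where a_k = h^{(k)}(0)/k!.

L = 6 + (-1 + 3·x)·Dx  (order 1).
h: a_k = -8, -48, -216, -864, -3240, -11664, -40824, -139968, -472392, -1574640, …
ICs: h(0) = -8.

f: a_k = -2, -4, -8, -16, -32, -64, -128, -256, -512, -1024, …
Substitute x→r, Dx→(1/r')Dx; clear ⇒ L₀.
h₀' ⇒ L via d/dx closure of L₀.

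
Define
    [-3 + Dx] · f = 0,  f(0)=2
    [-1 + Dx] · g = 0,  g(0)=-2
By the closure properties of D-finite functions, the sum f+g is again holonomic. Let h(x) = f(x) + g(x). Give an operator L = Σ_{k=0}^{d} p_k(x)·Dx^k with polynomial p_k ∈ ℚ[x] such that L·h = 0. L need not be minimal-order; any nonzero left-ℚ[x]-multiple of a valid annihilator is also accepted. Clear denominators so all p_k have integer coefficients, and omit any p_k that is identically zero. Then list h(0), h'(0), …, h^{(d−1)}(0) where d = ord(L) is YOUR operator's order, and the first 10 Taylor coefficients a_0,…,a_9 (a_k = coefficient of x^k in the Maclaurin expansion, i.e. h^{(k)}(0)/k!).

f: a_k = 2, 6, 9, 9, 27/4, 81/20, 81/40, 243/280, 729/2240, 243/2240, …
g: a_k = -2, -2, -1, -1/3, -1/12, -1/60, -1/360, -1/2520, -1/20160, -1/181440, …
L₀ := lclm(L_f,L_g); ord L₀ ≤ 1+1.
L = 3 - 4·Dx + Dx^2  (order 2).
h: a_k = 0, 4, 8, 26/3, 20/3, 121/30, 91/45, 1093/1260, 41/126, 9841/90720, …
ICs: h(0) = 0, h′(0) = 4.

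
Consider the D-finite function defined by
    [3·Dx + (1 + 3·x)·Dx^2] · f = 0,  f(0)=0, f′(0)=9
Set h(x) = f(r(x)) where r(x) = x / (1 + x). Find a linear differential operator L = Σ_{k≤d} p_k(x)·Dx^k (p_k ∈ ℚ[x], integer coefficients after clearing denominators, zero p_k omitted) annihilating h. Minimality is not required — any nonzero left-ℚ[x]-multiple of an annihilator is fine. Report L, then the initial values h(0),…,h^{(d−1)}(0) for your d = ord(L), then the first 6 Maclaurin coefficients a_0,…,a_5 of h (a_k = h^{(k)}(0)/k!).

L = (5 + 8·x)·Dx + (1 + 5·x + 4·x^2)·Dx^2  (order 2).
h: a_k = 0, 9, -45/2, 63, -765/4, 3069/5, …
ICs: h(0) = 0, h′(0) = 9.

f: a_k = 0, 9, -27/2, 27, -243/4, 729/5, …
h₀=f(r): pull back L_f along r ⇒ L₀.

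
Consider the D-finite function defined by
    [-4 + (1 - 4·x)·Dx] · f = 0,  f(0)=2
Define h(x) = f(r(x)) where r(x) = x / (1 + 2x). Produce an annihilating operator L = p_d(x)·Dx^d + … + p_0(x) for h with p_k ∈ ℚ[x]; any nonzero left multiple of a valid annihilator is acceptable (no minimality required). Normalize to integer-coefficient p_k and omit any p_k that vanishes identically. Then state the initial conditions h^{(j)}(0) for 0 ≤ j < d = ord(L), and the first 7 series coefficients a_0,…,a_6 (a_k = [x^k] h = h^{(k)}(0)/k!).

f: a_k = 2, 8, 32, 128, 512, 2048, 8192, …
f∘r: x↦r, Dx↦Dx/r' in L_f ⇒ L₀.
L = 4 + (-1 + 4·x^2)·Dx  (order 1).
h: a_k = 2, 8, 16, 32, 64, 128, 256, …
ICs: h(0) = 2.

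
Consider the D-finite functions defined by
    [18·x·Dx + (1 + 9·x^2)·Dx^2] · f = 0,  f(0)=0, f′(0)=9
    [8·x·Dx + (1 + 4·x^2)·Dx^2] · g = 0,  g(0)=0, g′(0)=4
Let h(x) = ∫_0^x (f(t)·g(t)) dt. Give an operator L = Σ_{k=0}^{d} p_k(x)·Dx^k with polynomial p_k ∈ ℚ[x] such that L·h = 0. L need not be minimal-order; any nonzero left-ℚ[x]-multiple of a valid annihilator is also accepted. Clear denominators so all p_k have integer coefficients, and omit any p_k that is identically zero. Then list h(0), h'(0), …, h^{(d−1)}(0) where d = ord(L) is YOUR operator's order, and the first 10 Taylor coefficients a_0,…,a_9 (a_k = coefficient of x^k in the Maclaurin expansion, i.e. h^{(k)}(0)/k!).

f: a_k = 0, 9, 0, -27, 0, 729/5, 0, -6561/7, 0, 6561, …
g: a_k = 0, 4, 0, -16/3, 0, 64/5, 0, -256/7, 0, 1024/9, …
Product ⇒ symmetric product L₀, ord ≤ 4.
h=∫h₀ ⇒ L = L₀·Dx.
L = (-864·x - 18720·x^3 - 82944·x^5 + 134784·x^7 + 1119744·x^9)·Dx^2 + (-52 - 3036·x^2 - 33696·x^4 - 72576·x^6 + 471744·x^8 + 1679616·x^10)·Dx^3 + (-104·x - 2072·x^3 - 11232·x^5 + 13968·x^7 + 269568·x^9 + 559872·x^11)·Dx^4 + (-1 - 26·x^2 - 205·x^4 + 7380·x^8 + 33696·x^10 + 46656·x^12)·Dx^5  (order 5).
h: a_k = 0, 0, 0, 12, 0, -156/5, 0, 4212/35, 0, -20228/35, …
ICs: h(0) = 0, h′(0) = 0, h′′(0) = 0, h′′′(0) = 72, h′′′′(0) = 0.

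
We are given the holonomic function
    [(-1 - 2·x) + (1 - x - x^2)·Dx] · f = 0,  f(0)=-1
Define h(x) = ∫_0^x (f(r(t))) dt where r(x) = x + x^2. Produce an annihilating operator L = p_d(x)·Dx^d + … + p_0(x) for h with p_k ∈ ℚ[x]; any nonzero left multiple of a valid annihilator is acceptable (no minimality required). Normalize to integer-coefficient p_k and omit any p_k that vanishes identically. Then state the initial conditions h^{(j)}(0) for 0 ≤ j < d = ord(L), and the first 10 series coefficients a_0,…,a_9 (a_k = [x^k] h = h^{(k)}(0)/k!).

f: a_k = -1, -1, -2, -3, -5, -8, -13, -21, -34, -55, …
h₀=f(r): pull back L_f along r ⇒ L₀.
h=∫h₀ ⇒ L = L₀·Dx.
L = (1 + 4·x + 6·x^2 + 4·x^3)·Dx + (-1 + x + 2·x^2 + 2·x^3 + x^4)·Dx^2  (order 2).
h: a_k = 0, -1, -1/2, -1, -7/4, -16/5, -37/6, -86/7, -199/8, -461/9, …
ICs: h(0) = 0, h′(0) = -1.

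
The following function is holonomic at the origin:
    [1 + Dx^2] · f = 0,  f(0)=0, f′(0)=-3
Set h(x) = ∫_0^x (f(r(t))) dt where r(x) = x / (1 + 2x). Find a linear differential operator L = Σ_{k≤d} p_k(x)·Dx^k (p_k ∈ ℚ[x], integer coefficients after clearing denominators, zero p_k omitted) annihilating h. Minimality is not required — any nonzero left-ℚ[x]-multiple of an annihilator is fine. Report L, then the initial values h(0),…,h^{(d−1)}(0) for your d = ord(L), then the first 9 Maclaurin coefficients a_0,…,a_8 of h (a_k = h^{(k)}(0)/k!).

L = Dx + (4 + 24·x + 48·x^2 + 32·x^3)·Dx^2 + (1 + 8·x + 24·x^2 + 32·x^3 + 16·x^4)·Dx^3  (order 3).
h: a_k = 0, 0, -3/2, 2, -23/8, 21/5, -1441/240, 225/28, -123479/13440, …
ICs: h(0) = 0, h′(0) = 0, h′′(0) = -3.

f: a_k = 0, -3, 0, 1/2, 0, -1/40, 0, 1/1680, 0, …
Substitute x→r, Dx→(1/r')Dx; clear ⇒ L₀.
∫: right-multiply L₀ by Dx.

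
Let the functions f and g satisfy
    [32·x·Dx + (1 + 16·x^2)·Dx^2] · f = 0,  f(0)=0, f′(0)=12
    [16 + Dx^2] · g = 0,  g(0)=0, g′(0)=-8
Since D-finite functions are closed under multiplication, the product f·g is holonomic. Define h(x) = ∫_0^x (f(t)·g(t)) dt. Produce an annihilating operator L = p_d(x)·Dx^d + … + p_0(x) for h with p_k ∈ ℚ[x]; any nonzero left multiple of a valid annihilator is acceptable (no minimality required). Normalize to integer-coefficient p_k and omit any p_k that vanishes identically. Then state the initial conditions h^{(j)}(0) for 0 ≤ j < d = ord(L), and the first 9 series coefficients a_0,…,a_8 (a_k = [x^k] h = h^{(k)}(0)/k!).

L = (1280 + 53248·x^2 + 360448·x^4 + 2097152·x^6 + 8388608·x^8)·Dx + (1536·x + 40960·x^3 + 393216·x^5 + 2097152·x^7)·Dx^2 + (96 + 4096·x^2 + 36864·x^4 + 262144·x^6 + 1048576·x^8)·Dx^3 + (96·x + 2560·x^3 + 24576·x^5 + 131072·x^7)·Dx^4 + (1 + 48·x^2 + 896·x^4 + 8192·x^6 + 32768·x^8)·Dx^5  (order 5).
h: a_k = 0, 0, 0, -32, 0, 768/5, 0, -19456/21, 0, …
ICs: h(0) = 0, h′(0) = 0, h′′(0) = 0, h′′′(0) = -192, h′′′′(0) = 0.

f: a_k = 0, 12, 0, -64, 0, 3072/5, 0, -49152/7, 0, …
g: a_k = 0, -8, 0, 64/3, 0, -256/15, 0, 2048/315, 0, …
L₀ := L_f ⊗_s L_g (sym. prod.), ord ≤ 4.
h=∫h₀ ⇒ L = L₀·Dx.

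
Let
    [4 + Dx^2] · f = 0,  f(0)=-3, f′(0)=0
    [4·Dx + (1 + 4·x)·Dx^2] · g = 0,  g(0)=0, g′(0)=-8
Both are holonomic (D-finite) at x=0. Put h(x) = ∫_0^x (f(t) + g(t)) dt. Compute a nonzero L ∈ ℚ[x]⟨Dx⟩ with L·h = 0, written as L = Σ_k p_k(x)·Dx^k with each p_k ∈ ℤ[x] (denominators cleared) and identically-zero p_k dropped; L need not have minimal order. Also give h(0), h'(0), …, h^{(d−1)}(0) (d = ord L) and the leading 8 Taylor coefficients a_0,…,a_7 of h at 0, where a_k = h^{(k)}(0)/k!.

f: a_k = -3, 0, 6, 0, -2, 0, 4/15, 0, …
g: a_k = 0, -8, 16, -128/3, 128, -2048/5, 4096/3, -32768/7, …
L₀ := lclm(L_f,L_g); ord L₀ ≤ 2+2.
Integrate: L := L₀·Dx.
L = (400 + 128·x + 256·x^2)·Dx^2 + (36 + 176·x + 192·x^2 + 256·x^3)·Dx^3 + (100 + 32·x + 64·x^2)·Dx^4 + (9 + 44·x + 48·x^2 + 64·x^3)·Dx^5  (order 5).
h: a_k = 0, -3, -4, 22/3, -32/3, 126/5, -1024/15, 6828/35, …
ICs: h(0) = 0, h′(0) = -3, h′′(0) = -8, h′′′(0) = 44, h′′′′(0) = -256.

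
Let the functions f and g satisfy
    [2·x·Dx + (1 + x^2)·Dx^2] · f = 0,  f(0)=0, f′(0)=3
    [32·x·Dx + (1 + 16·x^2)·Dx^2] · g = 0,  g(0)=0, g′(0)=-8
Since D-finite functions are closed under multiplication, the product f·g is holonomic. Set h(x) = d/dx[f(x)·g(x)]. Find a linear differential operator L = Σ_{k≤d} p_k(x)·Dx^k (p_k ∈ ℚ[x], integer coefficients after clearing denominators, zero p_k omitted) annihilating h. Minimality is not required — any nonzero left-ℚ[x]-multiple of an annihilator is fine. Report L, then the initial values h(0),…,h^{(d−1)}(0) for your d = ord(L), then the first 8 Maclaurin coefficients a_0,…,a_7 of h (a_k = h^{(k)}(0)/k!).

L = (-384·x - 10880·x^3 - 16384·x^5 + 34816·x^7 + 98304·x^9) + (-68 - 3916·x^2 - 19584·x^4 - 14336·x^6 + 121856·x^8 + 147456·x^10)·Dx + (-136·x - 2632·x^3 - 6528·x^5 + 16448·x^7 + 69632·x^9 + 49152·x^11)·Dx^2 + (-1 - 34·x^2 - 305·x^4 + 4880·x^8 + 8704·x^10 + 4096·x^12)·Dx^3  (order 3).
h: a_k = 0, -48, 0, 544, 0, -38288/5, 0, 4054976/35, …
ICs: h(0) = 0, h′(0) = -48, h′′(0) = 0.

f: a_k = 0, 3, 0, -1, 0, 3/5, 0, -3/7, …
g: a_k = 0, -8, 0, 128/3, 0, -2048/5, 0, 32768/7, …
L₀ := L_f ⊗_s L_g (sym. prod.), ord ≤ 4.
h=h₀': d/dx-closure on L₀ ⇒ L.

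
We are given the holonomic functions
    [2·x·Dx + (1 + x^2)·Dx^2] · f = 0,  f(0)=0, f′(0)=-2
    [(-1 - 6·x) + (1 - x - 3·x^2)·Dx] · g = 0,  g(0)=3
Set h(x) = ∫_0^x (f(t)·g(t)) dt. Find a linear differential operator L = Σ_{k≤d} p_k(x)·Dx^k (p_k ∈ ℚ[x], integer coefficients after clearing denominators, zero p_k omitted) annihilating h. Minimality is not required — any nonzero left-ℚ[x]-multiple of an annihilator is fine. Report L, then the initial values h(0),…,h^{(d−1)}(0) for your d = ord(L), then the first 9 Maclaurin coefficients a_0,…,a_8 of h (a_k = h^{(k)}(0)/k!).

f: a_k = 0, -2, 0, 2/3, 0, -2/5, 0, 2/7, 0, …
g: a_k = 3, 3, 12, 21, 57, 120, 291, 651, 1524, …
f·g: L₀ = L_f ⊗_s L_g, ord ≤ 2·1.
h=∫h₀ ⇒ L = L₀·Dx.
L = (6 + 2·x + 18·x^2)·Dx + (2 + 10·x + 4·x^2 + 18·x^3)·Dx^2 + (-1 + x + 2·x^2 + x^3 + 3·x^4)·Dx^3  (order 3).
h: a_k = 0, 0, -3, -2, -11/2, -8, -268/15, -1136/35, -9589/140, …
ICs: h(0) = 0, h′(0) = 0, h′′(0) = -6.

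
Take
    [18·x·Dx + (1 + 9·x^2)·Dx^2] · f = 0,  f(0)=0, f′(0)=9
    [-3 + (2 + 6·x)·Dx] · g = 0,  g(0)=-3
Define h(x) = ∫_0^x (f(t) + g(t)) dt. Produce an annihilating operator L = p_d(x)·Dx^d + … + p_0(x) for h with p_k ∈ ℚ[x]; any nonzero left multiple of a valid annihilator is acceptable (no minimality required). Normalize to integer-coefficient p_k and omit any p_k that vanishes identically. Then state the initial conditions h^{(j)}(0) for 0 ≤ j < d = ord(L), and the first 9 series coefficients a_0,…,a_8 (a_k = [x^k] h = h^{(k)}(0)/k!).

f: a_k = 0, 9, 0, -27, 0, 729/5, 0, -6561/7, 0, …
g: a_k = -3, -9/2, 27/8, -81/16, 1215/128, -5103/256, 45927/1024, -216513/2048, 8444007/32768, …
L₀ := lclm(L_f,L_g); ord L₀ ≤ 2+1.
∫: right-multiply L₀ by Dx.
L = (-36 - 270·x + 972·x^2 + 1458·x^3)·Dx^2 + (-33 - 144·x + 270·x^2 + 3888·x^3 + 5103·x^4)·Dx^3 + (-2 + 18·x + 108·x^2 + 324·x^3 + 1134·x^4 + 1458·x^5)·Dx^4  (order 4).
h: a_k = 0, -3, 9/4, 9/8, -513/64, 243/128, 53703/2560, 6561/1024, -14952519/114688, …
ICs: h(0) = 0, h′(0) = -3, h′′(0) = 9/2, h′′′(0) = 27/4.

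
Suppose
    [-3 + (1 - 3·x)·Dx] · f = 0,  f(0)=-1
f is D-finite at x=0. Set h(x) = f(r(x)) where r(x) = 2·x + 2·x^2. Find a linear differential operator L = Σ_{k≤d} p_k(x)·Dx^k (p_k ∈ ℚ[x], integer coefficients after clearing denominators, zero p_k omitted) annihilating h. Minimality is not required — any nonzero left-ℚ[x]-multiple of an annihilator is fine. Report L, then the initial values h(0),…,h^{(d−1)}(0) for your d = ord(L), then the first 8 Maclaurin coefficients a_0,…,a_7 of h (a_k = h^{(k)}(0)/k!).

L = (6 + 12·x) + (-1 + 6·x + 6·x^2)·Dx  (order 1).
h: a_k = -1, -6, -42, -288, -1980, -13608, -93528, -642816, …
ICs: h(0) = -1.

f: a_k = -1, -3, -9, -27, -81, -243, -729, -2187, …
f∘r: x↦r, Dx↦Dx/r' in L_f ⇒ L₀.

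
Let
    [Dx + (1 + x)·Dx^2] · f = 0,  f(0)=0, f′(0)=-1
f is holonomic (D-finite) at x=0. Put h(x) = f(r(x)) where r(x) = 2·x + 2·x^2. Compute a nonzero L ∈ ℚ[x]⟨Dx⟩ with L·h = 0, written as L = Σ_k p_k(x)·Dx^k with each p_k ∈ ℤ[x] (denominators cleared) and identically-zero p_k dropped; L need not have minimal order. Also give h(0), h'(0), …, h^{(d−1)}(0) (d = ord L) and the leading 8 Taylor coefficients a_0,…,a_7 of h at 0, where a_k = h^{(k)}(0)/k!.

L = (4·x + 4·x^2)·Dx + (1 + 4·x + 6·x^2 + 4·x^3)·Dx^2  (order 2).
h: a_k = 0, -2, 0, 4/3, -2, 8/5, 0, -16/7, …
ICs: h(0) = 0, h′(0) = -2.

f: a_k = 0, -1, 1/2, -1/3, 1/4, -1/5, 1/6, -1/7, …
f∘r: x↦r, Dx↦Dx/r' in L_f ⇒ L₀.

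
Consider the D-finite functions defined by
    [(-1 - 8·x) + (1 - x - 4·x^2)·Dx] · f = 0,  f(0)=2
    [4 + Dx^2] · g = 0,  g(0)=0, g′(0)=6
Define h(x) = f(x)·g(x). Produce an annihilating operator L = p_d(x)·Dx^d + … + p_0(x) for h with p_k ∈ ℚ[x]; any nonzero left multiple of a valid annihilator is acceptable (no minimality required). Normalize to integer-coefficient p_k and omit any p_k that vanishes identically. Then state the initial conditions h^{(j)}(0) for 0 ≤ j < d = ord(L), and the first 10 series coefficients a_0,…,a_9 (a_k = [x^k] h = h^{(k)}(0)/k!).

f: a_k = 2, 2, 10, 18, 58, 130, 362, 882, 2330, 5858, …
g: a_k = 0, 6, 0, -4, 0, 4/5, 0, -8/105, 0, 4/945, …
h₀=f·g: eliminate ⇒ L₀, order ≤ 1·2.
L = (4 + 4·x + 16·x^2) + (2 + 16·x)·Dx + (-1 + x + 4·x^2)·Dx^2  (order 2).
h: a_k = 0, 12, 12, 52, 100, 1548/5, 3548/5, 204524/105, 502556/105, 11885876/945, …
ICs: h(0) = 0, h′(0) = 12.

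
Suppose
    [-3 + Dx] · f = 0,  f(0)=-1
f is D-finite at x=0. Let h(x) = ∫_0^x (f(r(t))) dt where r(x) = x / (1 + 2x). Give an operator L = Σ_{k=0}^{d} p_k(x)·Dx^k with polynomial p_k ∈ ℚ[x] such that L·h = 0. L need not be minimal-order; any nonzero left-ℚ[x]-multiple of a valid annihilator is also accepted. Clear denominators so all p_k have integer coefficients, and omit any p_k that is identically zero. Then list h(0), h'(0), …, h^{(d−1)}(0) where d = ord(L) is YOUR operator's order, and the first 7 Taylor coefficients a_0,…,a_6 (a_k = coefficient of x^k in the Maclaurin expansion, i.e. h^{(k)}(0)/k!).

f: a_k = -1, -3, -9/2, -9/2, -27/8, -81/40, -81/80, …
f∘r: x↦r, Dx↦Dx/r' in L_f ⇒ L₀.
h=∫h₀ ⇒ L = L₀·Dx.
L = -3·Dx + (1 + 4·x + 4·x^2)·Dx^2  (order 2).
h: a_k = 0, -1, -3/2, 1/2, 3/8, -51/40, 173/80, …
ICs: h(0) = 0, h′(0) = -1.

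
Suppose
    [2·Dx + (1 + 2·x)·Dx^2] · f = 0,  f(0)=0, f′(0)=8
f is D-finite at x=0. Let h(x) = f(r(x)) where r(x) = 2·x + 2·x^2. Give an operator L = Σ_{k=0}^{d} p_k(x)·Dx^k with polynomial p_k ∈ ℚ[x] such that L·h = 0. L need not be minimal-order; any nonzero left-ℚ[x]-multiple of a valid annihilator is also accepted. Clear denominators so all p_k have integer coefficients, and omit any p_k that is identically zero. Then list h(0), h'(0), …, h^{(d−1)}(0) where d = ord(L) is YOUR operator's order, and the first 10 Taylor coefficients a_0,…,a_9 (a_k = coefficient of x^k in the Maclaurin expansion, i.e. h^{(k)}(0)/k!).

f: a_k = 0, 8, -8, 32/3, -16, 128/5, -128/3, 512/7, -128, 2048/9, …
Change of var in L_f (x↦r) gives L₀.
L = 2·Dx + (1 + 2·x)·Dx^2  (order 2).
h: a_k = 0, 16, -16, 64/3, -32, 256/5, -256/3, 1024/7, -256, 4096/9, …
ICs: h(0) = 0, h′(0) = 16.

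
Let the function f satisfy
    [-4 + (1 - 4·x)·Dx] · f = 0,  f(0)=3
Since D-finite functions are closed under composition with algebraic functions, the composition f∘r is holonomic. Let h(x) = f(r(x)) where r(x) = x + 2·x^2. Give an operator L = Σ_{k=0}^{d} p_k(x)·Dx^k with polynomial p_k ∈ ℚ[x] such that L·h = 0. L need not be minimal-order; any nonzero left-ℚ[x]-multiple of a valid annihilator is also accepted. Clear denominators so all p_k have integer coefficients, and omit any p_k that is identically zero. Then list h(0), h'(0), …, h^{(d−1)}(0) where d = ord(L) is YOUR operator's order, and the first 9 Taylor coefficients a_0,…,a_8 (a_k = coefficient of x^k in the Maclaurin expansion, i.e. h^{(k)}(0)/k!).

L = (4 + 16·x) + (-1 + 4·x + 8·x^2)·Dx  (order 1).
h: a_k = 3, 12, 72, 384, 2112, 11520, 62976, 344064, 1880064, …
ICs: h(0) = 3.

f: a_k = 3, 12, 48, 192, 768, 3072, 12288, 49152, 196608, …
L₀ from L_f via x↦r, Dx↦r'^{-1}Dx.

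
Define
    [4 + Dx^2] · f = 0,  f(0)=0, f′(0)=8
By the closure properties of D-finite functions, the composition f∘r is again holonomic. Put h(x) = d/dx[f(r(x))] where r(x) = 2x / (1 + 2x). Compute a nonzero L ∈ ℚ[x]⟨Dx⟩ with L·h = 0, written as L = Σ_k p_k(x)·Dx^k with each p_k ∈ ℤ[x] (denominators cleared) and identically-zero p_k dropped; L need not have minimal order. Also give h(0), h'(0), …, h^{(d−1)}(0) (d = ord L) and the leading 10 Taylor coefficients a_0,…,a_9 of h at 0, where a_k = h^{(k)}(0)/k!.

L = (40 + 96·x + 96·x^2) + (12 + 72·x + 144·x^2 + 96·x^3)·Dx + (1 + 8·x + 24·x^2 + 32·x^3 + 16·x^4)·Dx^2  (order 2).
h: a_k = 16, -64, 64, 512, -11008/3, 15360, -2262016/45, 6209536/45, -100888576/315, 37470208/63, …
ICs: h(0) = 16, h′(0) = -64.

f: a_k = 0, 8, 0, -16/3, 0, 16/15, 0, -32/315, 0, 16/2835, …
f∘r: x↦r, Dx↦Dx/r' in L_f ⇒ L₀.
h₀' ⇒ L via d/dx closure of L₀.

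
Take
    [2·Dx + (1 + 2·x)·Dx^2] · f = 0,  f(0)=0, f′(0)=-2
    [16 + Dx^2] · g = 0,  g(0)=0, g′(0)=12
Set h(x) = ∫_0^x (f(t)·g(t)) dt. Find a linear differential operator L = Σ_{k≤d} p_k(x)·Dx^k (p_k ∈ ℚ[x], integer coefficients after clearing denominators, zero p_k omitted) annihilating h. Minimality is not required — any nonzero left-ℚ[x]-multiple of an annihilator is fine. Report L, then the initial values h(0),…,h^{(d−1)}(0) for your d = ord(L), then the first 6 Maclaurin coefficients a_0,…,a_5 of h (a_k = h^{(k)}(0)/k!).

f: a_k = 0, -2, 2, -8/3, 4, -32/5, …
g: a_k = 0, 12, 0, -32, 0, 128/5, …
h₀=f·g: eliminate ⇒ L₀, order ≤ 2·2.
Integrate: L := L₀·Dx.
L = (2688 + 27648·x + 93184·x^2 + 131072·x^3 + 65536·x^4)·Dx + (896 + 5888·x + 12288·x^2 + 8192·x^3)·Dx^2 + (408 + 3712·x + 11904·x^2 + 16384·x^3 + 8192·x^4)·Dx^3 + (56 + 368·x + 768·x^2 + 512·x^3)·Dx^4 + (15 + 124·x + 380·x^2 + 512·x^3 + 256·x^4)·Dx^5  (order 5).
h: a_k = 0, 0, 0, -8, 6, 32/5, …
ICs: h(0) = 0, h′(0) = 0, h′′(0) = 0, h′′′(0) = -48, h′′′′(0) = 144.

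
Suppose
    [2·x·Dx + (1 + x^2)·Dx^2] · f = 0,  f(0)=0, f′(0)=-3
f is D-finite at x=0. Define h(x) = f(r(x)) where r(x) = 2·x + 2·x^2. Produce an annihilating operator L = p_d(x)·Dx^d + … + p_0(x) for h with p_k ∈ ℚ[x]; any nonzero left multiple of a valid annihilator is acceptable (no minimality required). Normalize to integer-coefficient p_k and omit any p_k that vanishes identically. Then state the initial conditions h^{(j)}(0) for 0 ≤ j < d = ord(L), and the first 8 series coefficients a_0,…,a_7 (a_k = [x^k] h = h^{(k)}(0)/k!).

f: a_k = 0, -3, 0, 1, 0, -3/5, 0, 3/7, …
h₀=f(r): pull back L_f along r ⇒ L₀.
L = (-2 + 8·x + 32·x^2 + 48·x^3 + 24·x^4)·Dx + (1 + 2·x + 4·x^2 + 16·x^3 + 20·x^4 + 8·x^5)·Dx^2  (order 2).
h: a_k = 0, -6, -6, 8, 24, 24/5, -88, -960/7, …
ICs: h(0) = 0, h′(0) = -6.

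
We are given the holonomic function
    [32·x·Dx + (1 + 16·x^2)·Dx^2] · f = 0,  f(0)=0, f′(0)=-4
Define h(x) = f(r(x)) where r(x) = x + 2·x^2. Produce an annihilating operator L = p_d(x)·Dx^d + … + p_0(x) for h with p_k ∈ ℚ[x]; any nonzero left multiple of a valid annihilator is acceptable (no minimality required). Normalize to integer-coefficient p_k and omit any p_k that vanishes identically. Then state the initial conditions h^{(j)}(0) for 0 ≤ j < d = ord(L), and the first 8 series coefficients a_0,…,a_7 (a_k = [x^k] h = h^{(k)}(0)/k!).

f: a_k = 0, -4, 0, 64/3, 0, -1024/5, 0, 16384/7, …
f∘r: x↦r, Dx↦Dx/r' in L_f ⇒ L₀.
L = (-4 + 32·x + 256·x^2 + 768·x^3 + 768·x^4)·Dx + (1 + 4·x + 16·x^2 + 128·x^3 + 320·x^4 + 256·x^5)·Dx^2  (order 2).
h: a_k = 0, -4, -8, 64/3, 128, 256/5, -5632/3, -40960/7, …
ICs: h(0) = 0, h′(0) = -4.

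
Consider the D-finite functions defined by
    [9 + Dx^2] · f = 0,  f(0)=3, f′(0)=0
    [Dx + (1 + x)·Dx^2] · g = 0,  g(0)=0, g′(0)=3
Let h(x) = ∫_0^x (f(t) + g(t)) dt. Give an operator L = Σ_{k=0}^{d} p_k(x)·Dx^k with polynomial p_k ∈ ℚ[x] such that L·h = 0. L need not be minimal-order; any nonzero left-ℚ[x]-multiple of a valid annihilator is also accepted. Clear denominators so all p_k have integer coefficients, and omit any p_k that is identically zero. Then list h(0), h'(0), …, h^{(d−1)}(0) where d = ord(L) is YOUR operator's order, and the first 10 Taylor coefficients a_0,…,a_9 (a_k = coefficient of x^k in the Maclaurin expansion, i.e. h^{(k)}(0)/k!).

f: a_k = 3, 0, -27/2, 0, 81/8, 0, -243/80, 0, 2187/4480, 0, …
g: a_k = 0, 3, -3/2, 1, -3/4, 3/5, -1/2, 3/7, -3/8, 1/3, …
Sum ⇒ L₀ = lclm(L_f,L_g) in ℚ(x)⟨Dx⟩.
h=∫h₀ ⇒ L = L₀·Dx.
L = (135 + 162·x + 81·x^2)·Dx^2 + (99 + 261·x + 243·x^2 + 81·x^3)·Dx^3 + (15 + 18·x + 9·x^2)·Dx^4 + (11 + 29·x + 27·x^2 + 9·x^3)·Dx^5  (order 5).
h: a_k = 0, 3, 3/2, -5, 1/4, 15/8, 1/10, -283/560, 3/56, 169/13440, …
ICs: h(0) = 0, h′(0) = 3, h′′(0) = 3, h′′′(0) = -30, h′′′′(0) = 6.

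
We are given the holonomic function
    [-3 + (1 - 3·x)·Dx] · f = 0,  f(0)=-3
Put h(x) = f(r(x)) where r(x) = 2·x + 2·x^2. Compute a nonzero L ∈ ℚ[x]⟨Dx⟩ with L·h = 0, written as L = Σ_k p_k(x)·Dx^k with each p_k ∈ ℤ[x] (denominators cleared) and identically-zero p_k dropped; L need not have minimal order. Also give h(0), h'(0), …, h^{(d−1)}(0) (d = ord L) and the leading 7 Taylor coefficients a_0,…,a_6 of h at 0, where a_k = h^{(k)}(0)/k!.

L = (6 + 12·x) + (-1 + 6·x + 6·x^2)·Dx  (order 1).
h: a_k = -3, -18, -126, -864, -5940, -40824, -280584, …
ICs: h(0) = -3.

f: a_k = -3, -9, -27, -81, -243, -729, -2187, …
L₀ from L_f via x↦r, Dx↦r'^{-1}Dx.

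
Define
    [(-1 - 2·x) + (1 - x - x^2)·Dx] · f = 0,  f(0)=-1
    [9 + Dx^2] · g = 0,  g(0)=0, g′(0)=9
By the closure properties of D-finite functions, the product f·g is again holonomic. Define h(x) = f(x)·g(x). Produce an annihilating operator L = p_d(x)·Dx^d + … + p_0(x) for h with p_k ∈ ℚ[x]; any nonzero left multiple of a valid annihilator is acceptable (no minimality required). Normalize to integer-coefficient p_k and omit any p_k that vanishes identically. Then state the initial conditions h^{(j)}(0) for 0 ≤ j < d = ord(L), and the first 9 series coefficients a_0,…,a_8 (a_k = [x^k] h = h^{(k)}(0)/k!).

L = (-7 + 9·x + 9·x^2) + (2 + 4·x)·Dx + (-1 + x + x^2)·Dx^2  (order 2).
h: a_k = 0, -9, -9, -9/2, -27/2, -963/40, -1503/40, -6759/112, -54837/560, …
ICs: h(0) = 0, h′(0) = -9.

f: a_k = -1, -1, -2, -3, -5, -8, -13, -21, -34, …
g: a_k = 0, 9, 0, -27/2, 0, 243/40, 0, -729/560, 0, …
L₀ := L_f ⊗_s L_g (sym. prod.), ord ≤ 2.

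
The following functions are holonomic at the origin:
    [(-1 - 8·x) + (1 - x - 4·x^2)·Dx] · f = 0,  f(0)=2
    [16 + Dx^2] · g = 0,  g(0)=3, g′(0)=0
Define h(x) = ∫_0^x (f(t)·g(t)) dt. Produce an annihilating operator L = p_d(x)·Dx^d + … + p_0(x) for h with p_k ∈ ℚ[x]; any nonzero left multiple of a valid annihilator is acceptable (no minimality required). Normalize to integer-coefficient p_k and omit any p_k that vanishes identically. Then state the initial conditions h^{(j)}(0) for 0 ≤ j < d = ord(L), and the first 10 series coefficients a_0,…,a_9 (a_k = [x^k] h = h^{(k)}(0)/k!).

L = (-8 + 16·x + 64·x^2)·Dx + (2 + 16·x)·Dx^2 + (-1 + x + 4·x^2)·Dx^3  (order 3).
h: a_k = 0, 6, 3, -6, 3/2, -2/5, 11/3, -302/105, 509/60, -34/105, …
ICs: h(0) = 0, h′(0) = 6, h′′(0) = 6.

f: a_k = 2, 2, 10, 18, 58, 130, 362, 882, 2330, 5858, …
g: a_k = 3, 0, -24, 0, 32, 0, -256/15, 0, 512/105, 0, …
h₀=f·g: eliminate ⇒ L₀, order ≤ 1·2.
∫: right-multiply L₀ by Dx.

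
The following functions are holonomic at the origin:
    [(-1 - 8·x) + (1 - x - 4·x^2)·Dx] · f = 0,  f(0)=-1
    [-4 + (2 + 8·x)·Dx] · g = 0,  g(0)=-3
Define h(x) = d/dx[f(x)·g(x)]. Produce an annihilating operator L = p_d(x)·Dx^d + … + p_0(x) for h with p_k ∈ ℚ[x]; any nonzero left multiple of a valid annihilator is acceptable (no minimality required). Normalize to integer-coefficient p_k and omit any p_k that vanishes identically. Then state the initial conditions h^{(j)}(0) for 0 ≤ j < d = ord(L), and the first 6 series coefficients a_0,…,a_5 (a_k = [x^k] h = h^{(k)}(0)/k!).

f: a_k = -1, -1, -5, -9, -29, -65, …
g: a_k = -3, -6, 6, -12, 30, -84, …
Product ⇒ symmetric product L₀, ord ≤ 1.
h₀' ⇒ L via d/dx closure of L₀.
L = (10 + 156·x + 540·x^2 + 800·x^3 + 960·x^4) + (-3 - 19·x - 30·x^2 + 56·x^3 + 352·x^4 + 384·x^5)·Dx  (order 1).
h: a_k = 9, 30, 189, 372, 2145, 3294, …
ICs: h(0) = 9.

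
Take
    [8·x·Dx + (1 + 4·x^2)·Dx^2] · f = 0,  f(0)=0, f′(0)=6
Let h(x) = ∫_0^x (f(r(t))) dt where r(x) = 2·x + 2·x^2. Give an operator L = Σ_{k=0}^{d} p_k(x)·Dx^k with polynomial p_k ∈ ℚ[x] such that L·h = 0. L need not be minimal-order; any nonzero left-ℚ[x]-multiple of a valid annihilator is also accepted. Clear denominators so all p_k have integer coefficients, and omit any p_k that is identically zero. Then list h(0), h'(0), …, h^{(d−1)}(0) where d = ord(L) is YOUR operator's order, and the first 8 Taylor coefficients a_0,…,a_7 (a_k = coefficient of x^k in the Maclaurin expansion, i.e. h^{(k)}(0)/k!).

f: a_k = 0, 6, 0, -8, 0, 96/5, 0, -384/7, …
Change of var in L_f (x↦r) gives L₀.
∫: right-multiply L₀ by Dx.
L = (-2 + 32·x + 128·x^2 + 192·x^3 + 96·x^4)·Dx^2 + (1 + 2·x + 16·x^2 + 64·x^3 + 80·x^4 + 32·x^5)·Dx^3  (order 3).
h: a_k = 0, 0, 6, 4, -16, -192/5, 352/5, 3008/7, …
ICs: h(0) = 0, h′(0) = 0, h′′(0) = 12.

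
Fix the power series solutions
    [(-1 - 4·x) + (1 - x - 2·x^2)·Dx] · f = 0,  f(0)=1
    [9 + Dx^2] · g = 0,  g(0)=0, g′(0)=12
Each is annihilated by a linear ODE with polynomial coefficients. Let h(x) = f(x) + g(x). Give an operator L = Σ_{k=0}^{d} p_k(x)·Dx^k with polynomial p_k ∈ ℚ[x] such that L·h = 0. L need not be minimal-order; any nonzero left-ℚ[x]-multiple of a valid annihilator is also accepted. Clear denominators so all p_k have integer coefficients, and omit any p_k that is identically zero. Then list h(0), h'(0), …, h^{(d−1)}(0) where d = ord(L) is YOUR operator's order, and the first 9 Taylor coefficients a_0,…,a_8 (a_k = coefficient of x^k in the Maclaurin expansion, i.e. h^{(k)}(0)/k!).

f: a_k = 1, 1, 3, 5, 11, 21, 43, 85, 171, …
g: a_k = 0, 12, 0, -18, 0, 81/10, 0, -243/140, 0, …
L₀ := lclm(L_f,L_g); ord L₀ ≤ 1+2.
L = (117 + 486·x + 135·x^2 + 360·x^3 + 540·x^4 + 432·x^5) + (-45 + 63·x + 81·x^2 - 153·x^3 - 18·x^4 + 324·x^5 + 216·x^6)·Dx + (13 + 54·x + 15·x^2 + 40·x^3 + 60·x^4 + 48·x^5)·Dx^2 + (-5 + 7·x + 9·x^2 - 17·x^3 - 2·x^4 + 36·x^5 + 24·x^6)·Dx^3  (order 3).
h: a_k = 1, 13, 3, -13, 11, 291/10, 43, 11657/140, 171, …
ICs: h(0) = 1, h′(0) = 13, h′′(0) = 6.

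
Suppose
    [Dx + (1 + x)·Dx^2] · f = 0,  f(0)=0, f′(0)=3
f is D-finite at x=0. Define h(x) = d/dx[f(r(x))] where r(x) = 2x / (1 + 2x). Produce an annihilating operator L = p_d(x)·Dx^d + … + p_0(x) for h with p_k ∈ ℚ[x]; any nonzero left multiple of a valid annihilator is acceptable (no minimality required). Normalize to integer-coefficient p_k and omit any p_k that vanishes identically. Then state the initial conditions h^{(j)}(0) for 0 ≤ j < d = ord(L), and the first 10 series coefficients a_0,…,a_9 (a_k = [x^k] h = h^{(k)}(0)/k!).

f: a_k = 0, 3, -3/2, 1, -3/4, 3/5, -1/2, 3/7, -3/8, 1/3, …
Change of var in L_f (x↦r) gives L₀.
Differentiate: ansatz ord ≤ ord L₀ ⇒ L.
L = (6 + 16·x) + (1 + 6·x + 8·x^2)·Dx  (order 1).
h: a_k = 6, -36, 168, -720, 2976, -12096, 48768, -195840, 784896, -3142656, …
ICs: h(0) = 6.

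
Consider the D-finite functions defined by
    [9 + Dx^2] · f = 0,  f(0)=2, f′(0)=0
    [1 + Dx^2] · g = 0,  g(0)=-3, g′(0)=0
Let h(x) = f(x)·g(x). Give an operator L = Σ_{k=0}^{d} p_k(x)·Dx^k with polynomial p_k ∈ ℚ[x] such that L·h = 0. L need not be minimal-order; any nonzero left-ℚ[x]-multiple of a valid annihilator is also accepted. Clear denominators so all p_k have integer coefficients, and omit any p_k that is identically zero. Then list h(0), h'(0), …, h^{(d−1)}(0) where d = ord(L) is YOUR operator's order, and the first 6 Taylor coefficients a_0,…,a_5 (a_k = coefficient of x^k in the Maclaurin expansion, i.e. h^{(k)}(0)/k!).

f: a_k = 2, 0, -9, 0, 27/4, 0, …
g: a_k = -3, 0, 3/2, 0, -1/8, 0, …
L₀ := L_f ⊗_s L_g (sym. prod.), ord ≤ 4.
L = 64 + 20·Dx^2 + Dx^4  (order 4).
h: a_k = -6, 0, 30, 0, -34, 0, …
ICs: h(0) = -6, h′(0) = 0, h′′(0) = 60, h′′′(0) = 0.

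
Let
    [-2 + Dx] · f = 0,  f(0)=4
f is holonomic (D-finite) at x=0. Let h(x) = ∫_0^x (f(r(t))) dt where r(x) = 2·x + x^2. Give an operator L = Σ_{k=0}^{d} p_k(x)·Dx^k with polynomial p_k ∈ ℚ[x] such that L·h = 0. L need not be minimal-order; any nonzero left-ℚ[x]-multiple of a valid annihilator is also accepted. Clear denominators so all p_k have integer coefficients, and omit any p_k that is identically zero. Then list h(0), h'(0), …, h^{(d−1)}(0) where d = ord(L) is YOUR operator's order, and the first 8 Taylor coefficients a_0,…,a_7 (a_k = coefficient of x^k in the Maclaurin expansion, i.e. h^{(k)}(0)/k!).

L = (-4 - 4·x)·Dx + Dx^2  (order 2).
h: a_k = 0, 4, 8, 40/3, 56/3, 344/15, 1136/45, 7984/315, …
ICs: h(0) = 0, h′(0) = 4.

f: a_k = 4, 8, 8, 16/3, 8/3, 16/15, 16/45, 32/315, …
Change of var in L_f (x↦r) gives L₀.
h=∫₀ˣh₀: take L = L₀·Dx.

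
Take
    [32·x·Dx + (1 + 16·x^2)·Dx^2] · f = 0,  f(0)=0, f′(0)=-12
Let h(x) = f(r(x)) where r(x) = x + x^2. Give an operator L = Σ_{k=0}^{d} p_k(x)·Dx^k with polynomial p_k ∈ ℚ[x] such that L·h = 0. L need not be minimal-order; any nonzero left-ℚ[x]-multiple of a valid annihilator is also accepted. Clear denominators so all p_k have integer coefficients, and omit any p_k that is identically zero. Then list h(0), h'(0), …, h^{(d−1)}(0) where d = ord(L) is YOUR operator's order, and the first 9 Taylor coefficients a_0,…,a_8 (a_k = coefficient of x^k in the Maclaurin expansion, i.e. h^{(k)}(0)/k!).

f: a_k = 0, -12, 0, 64, 0, -3072/5, 0, 49152/7, 0, …
Change of var in L_f (x↦r) gives L₀.
L = (-2 + 32·x + 128·x^2 + 192·x^3 + 96·x^4)·Dx + (1 + 2·x + 16·x^2 + 64·x^3 + 80·x^4 + 32·x^5)·Dx^2  (order 2).
h: a_k = 0, -12, -12, 64, 192, -2112/5, -3008, 6144/7, 43008, …
ICs: h(0) = 0, h′(0) = -12.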